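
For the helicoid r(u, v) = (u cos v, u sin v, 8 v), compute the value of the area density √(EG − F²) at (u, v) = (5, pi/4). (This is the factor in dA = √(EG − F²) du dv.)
√(EG − F²)|_{(5, pi/4)} = sqrt(89)

E = 1, F = 0, G = u^2 + 64, so EG − F² = u^2 + 64. Taking the positive square root: √(EG − F²) = sqrt(u^2 + 64). At (u, v) = (5, pi/4): sqrt(89).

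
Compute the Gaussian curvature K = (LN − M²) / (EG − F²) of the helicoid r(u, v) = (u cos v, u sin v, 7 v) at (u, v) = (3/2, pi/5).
K = -784/42025

Coefficients of the first fundamental form: E = 1, F = 0, G = u^2 + 49.
Coefficients of the second fundamental form: L = 0, M = -7/sqrt(u^2 + 49), N = 0.
Assemble K = (LN − M²)/(EG − F²) = -49/(u^2 + 49)^2. At (u, v) = (3/2, pi/5): K = -784/42025.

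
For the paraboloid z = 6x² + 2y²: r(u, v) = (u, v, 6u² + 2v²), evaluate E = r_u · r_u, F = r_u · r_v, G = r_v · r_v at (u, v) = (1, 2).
E = 145;  F = 96;  G = 65

Partials: r_u = (1, 0, 12*u), r_v = (0, 1, 4*v). As functions of (u, v):
  E = r_u · r_u = 144*u^2 + 1,
  F = r_u · r_v = 48*u*v,
  G = r_v · r_v = 16*v^2 + 1.
Evaluating at (u, v) = (1, 2): E = 145, F = 96, G = 65.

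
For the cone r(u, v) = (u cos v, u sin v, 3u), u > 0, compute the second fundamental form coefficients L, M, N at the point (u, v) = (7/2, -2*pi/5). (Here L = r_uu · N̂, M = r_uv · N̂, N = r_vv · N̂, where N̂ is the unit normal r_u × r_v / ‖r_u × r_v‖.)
L = 0;  M = 0;  N = 21*sqrt(10)/20

Compute the unit normal N̂(u, v) = (-3*sqrt(10)*u*cos(v)/(10*Abs(u)), -3*sqrt(10)*u*sin(v)/(10*Abs(u)), sqrt(10)*u/(10*Abs(u))), and the second partials r_uu, r_uv, r_vv. Take dot products:
  L(u, v) = r_uu · N̂ = 0,
  M(u, v) = r_uv · N̂ = 0,
  N(u, v) = r_vv · N̂ = 3*sqrt(10)*u^2/(10*Abs(u)).
Evaluating at (u, v) = (7/2, -2*pi/5):
  L = 0, M = 0, N = 21*sqrt(10)/20.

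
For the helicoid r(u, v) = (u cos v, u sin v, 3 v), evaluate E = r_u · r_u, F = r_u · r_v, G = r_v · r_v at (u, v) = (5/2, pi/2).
E = 1;  F = 0;  G = 61/4

Partials: r_u = (cos(v), sin(v), 0), r_v = (-u*sin(v), u*cos(v), 3). As functions of (u, v):
  E = r_u · r_u = 1,
  F = r_u · r_v = 0,
  G = r_v · r_v = u^2 + 9.
Evaluating at (u, v) = (5/2, pi/2): E = 1, F = 0, G = 61/4.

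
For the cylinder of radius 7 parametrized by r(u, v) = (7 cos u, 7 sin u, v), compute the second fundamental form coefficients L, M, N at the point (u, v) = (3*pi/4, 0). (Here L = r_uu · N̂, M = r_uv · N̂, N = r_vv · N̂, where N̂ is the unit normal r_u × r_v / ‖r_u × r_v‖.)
L = -7;  M = 0;  N = 0

Compute the unit normal N̂(u, v) = (cos(u), sin(u), 0), and the second partials r_uu, r_uv, r_vv. Take dot products:
  L(u, v) = r_uu · N̂ = -7,
  M(u, v) = r_uv · N̂ = 0,
  N(u, v) = r_vv · N̂ = 0.
Evaluating at (u, v) = (3*pi/4, 0):
  L = -7, M = 0, N = 0.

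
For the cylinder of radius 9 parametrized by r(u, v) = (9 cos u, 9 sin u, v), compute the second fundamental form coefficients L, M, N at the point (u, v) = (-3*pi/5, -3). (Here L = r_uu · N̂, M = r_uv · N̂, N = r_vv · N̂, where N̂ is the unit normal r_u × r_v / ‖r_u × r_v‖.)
L = -9;  M = 0;  N = 0

Compute the unit normal N̂(u, v) = (cos(u), sin(u), 0), and the second partials r_uu, r_uv, r_vv. Take dot products:
  L(u, v) = r_uu · N̂ = -9,
  M(u, v) = r_uv · N̂ = 0,
  N(u, v) = r_vv · N̂ = 0.
Evaluating at (u, v) = (-3*pi/5, -3):
  L = -9, M = 0, N = 0.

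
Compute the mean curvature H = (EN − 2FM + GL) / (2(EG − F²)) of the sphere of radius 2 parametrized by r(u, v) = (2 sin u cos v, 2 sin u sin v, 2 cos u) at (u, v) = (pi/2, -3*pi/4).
H = -1/2

With E = 4, F = 0, G = 4*sin(u)^2, L = -2*sin(u)/Abs(sin(u)), M = 0, N = -2*sin(u)^3/Abs(sin(u)), assemble
  H = (EN − 2FM + GL) / (2(EG − F²)) = -sin(u)/(2*Abs(sin(u))).
At (u, v) = (pi/2, -3*pi/4): H = -1/2.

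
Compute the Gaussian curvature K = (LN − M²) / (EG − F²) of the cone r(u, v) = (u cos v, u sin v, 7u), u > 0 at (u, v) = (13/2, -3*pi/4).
K = 0

Coefficients of the first fundamental form: E = 50, F = 0, G = u^2.
Coefficients of the second fundamental form: L = 0, M = 0, N = 7*sqrt(2)*u^2/(10*Abs(u)).
Assemble K = (LN − M²)/(EG − F²) = 0. At (u, v) = (13/2, -3*pi/4): K = 0.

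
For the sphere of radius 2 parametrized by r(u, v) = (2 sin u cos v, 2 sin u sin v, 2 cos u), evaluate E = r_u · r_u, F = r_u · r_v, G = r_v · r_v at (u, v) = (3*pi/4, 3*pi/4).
E = 4;  F = 0;  G = 2

Partials: r_u = (2*cos(u)*cos(v), 2*sin(v)*cos(u), -2*sin(u)), r_v = (-2*sin(u)*sin(v), 2*sin(u)*cos(v), 0). As functions of (u, v):
  E = r_u · r_u = 4,
  F = r_u · r_v = 0,
  G = r_v · r_v = 4*sin(u)^2.
Evaluating at (u, v) = (3*pi/4, 3*pi/4): E = 4, F = 0, G = 2.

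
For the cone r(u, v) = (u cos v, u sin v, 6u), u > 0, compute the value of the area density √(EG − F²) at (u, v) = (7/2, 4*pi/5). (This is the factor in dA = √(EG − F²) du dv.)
√(EG − F²)|_{(7/2, 4*pi/5)} = 7*sqrt(37)/2

E = 37, F = 0, G = u^2, so EG − F² = 37*u^2. Taking the positive square root: √(EG − F²) = sqrt(37)*Abs(u). At (u, v) = (7/2, 4*pi/5): 7*sqrt(37)/2.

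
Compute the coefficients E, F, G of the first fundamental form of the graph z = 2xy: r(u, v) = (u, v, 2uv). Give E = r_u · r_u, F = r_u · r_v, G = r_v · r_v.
E = 4*v^2 + 1;  F = 4*u*v;  G = 4*u^2 + 1

Compute partials: r_u = (1, 0, 2*v), r_v = (0, 1, 2*u). Then
  E = r_u · r_u = 4*v^2 + 1,
  F = r_u · r_v = 4*u*v,
  G = r_v · r_v = 4*u^2 + 1.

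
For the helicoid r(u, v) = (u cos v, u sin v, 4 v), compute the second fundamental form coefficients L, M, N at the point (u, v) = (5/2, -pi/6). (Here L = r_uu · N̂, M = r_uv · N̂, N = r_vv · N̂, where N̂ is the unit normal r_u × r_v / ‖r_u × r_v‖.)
L = 0;  M = -8*sqrt(89)/89;  N = 0

Compute the unit normal N̂(u, v) = (4*sin(v)/sqrt(u^2 + 16), -4*cos(v)/sqrt(u^2 + 16), u/sqrt(u^2 + 16)), and the second partials r_uu, r_uv, r_vv. Take dot products:
  L(u, v) = r_uu · N̂ = 0,
  M(u, v) = r_uv · N̂ = -4/sqrt(u^2 + 16),
  N(u, v) = r_vv · N̂ = 0.
Evaluating at (u, v) = (5/2, -pi/6):
  L = 0, M = -8*sqrt(89)/89, N = 0.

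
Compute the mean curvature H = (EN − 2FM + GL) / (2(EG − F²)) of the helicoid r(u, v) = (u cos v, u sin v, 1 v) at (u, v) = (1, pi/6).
H = 0

With E = 1, F = 0, G = u^2 + 1, L = 0, M = -1/sqrt(u^2 + 1), N = 0, assemble
  H = (EN − 2FM + GL) / (2(EG − F²)) = 0.
At (u, v) = (1, pi/6): H = 0.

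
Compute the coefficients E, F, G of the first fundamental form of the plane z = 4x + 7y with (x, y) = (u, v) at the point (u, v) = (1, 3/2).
E = 17;  F = 28;  G = 50

Partials: r_u = (1, 0, 4), r_v = (0, 1, 7). As functions of (u, v):
  E = r_u · r_u = 17,
  F = r_u · r_v = 28,
  G = r_v · r_v = 50.
Evaluating at (u, v) = (1, 3/2): E = 17, F = 28, G = 50.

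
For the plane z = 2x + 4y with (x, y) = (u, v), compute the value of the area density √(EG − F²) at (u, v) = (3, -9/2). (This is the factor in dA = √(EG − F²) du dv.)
√(EG − F²)|_{(3, -9/2)} = sqrt(21)

E = 5, F = 8, G = 17, so EG − F² = 21. Taking the positive square root: √(EG − F²) = sqrt(21). At (u, v) = (3, -9/2): sqrt(21).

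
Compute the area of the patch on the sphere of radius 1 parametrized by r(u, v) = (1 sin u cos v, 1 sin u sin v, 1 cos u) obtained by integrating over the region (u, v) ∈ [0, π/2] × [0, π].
Area = pi

Area = ∫∫ √(EG − F²) du dv with √(EG − F²) = Abs(sin(u)). Integrating over [0, π/2] × [0, π] gives pi.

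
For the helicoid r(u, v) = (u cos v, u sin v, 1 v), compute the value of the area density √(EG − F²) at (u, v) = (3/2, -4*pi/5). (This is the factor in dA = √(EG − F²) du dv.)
√(EG − F²)|_{(3/2, -4*pi/5)} = sqrt(13)/2

E = 1, F = 0, G = u^2 + 1, so EG − F² = u^2 + 1. Taking the positive square root: √(EG − F²) = sqrt(u^2 + 1). At (u, v) = (3/2, -4*pi/5): sqrt(13)/2.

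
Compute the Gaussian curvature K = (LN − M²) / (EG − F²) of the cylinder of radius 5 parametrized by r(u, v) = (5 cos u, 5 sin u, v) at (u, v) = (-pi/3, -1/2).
K = 0

Coefficients of the first fundamental form: E = 25, F = 0, G = 1.
Coefficients of the second fundamental form: L = -5, M = 0, N = 0.
Assemble K = (LN − M²)/(EG − F²) = 0. At (u, v) = (-pi/3, -1/2): K = 0.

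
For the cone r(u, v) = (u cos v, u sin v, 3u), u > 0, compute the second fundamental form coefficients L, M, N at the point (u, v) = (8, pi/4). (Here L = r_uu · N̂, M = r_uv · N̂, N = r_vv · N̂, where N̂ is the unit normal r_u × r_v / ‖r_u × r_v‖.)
L = 0;  M = 0;  N = 12*sqrt(10)/5

Compute the unit normal N̂(u, v) = (-3*sqrt(10)*u*cos(v)/(10*Abs(u)), -3*sqrt(10)*u*sin(v)/(10*Abs(u)), sqrt(10)*u/(10*Abs(u))), and the second partials r_uu, r_uv, r_vv. Take dot products:
  L(u, v) = r_uu · N̂ = 0,
  M(u, v) = r_uv · N̂ = 0,
  N(u, v) = r_vv · N̂ = 3*sqrt(10)*u^2/(10*Abs(u)).
Evaluating at (u, v) = (8, pi/4):
  L = 0, M = 0, N = 12*sqrt(10)/5.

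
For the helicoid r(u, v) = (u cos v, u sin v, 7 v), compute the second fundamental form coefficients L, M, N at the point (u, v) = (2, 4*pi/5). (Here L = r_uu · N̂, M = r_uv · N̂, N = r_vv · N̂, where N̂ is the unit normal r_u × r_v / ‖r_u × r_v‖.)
L = 0;  M = -7*sqrt(53)/53;  N = 0

Compute the unit normal N̂(u, v) = (7*sin(v)/sqrt(u^2 + 49), -7*cos(v)/sqrt(u^2 + 49), u/sqrt(u^2 + 49)), and the second partials r_uu, r_uv, r_vv. Take dot products:
  L(u, v) = r_uu · N̂ = 0,
  M(u, v) = r_uv · N̂ = -7/sqrt(u^2 + 49),
  N(u, v) = r_vv · N̂ = 0.
Evaluating at (u, v) = (2, 4*pi/5):
  L = 0, M = -7*sqrt(53)/53, N = 0.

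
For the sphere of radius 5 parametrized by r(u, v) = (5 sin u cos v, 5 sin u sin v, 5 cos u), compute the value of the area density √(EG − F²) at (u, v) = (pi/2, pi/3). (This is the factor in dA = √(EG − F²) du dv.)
√(EG − F²)|_{(pi/2, pi/3)} = 25

E = 25, F = 0, G = 25*sin(u)^2, so EG − F² = 625*sin(u)^2. Taking the positive square root: √(EG − F²) = 25*Abs(sin(u)). At (u, v) = (pi/2, pi/3): 25.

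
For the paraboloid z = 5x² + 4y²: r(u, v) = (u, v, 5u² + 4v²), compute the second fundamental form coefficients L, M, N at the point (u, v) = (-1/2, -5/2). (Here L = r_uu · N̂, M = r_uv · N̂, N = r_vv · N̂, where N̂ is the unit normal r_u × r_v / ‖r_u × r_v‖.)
L = 5*sqrt(426)/213;  M = 0;  N = 4*sqrt(426)/213

Compute the unit normal N̂(u, v) = (-10*u/sqrt(100*u^2 + 64*v^2 + 1), -8*v/sqrt(100*u^2 + 64*v^2 + 1), 1/sqrt(100*u^2 + 64*v^2 + 1)), and the second partials r_uu, r_uv, r_vv. Take dot products:
  L(u, v) = r_uu · N̂ = 10/sqrt(100*u^2 + 64*v^2 + 1),
  M(u, v) = r_uv · N̂ = 0,
  N(u, v) = r_vv · N̂ = 8/sqrt(100*u^2 + 64*v^2 + 1).
Evaluating at (u, v) = (-1/2, -5/2):
  L = 5*sqrt(426)/213, M = 0, N = 4*sqrt(426)/213.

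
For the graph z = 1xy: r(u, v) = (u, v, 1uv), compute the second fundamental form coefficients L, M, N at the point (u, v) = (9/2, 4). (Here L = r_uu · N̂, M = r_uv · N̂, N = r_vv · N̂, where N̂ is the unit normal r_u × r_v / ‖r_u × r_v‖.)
L = 0;  M = 2*sqrt(149)/149;  N = 0

Compute the unit normal N̂(u, v) = (-v/sqrt(u^2 + v^2 + 1), -u/sqrt(u^2 + v^2 + 1), 1/sqrt(u^2 + v^2 + 1)), and the second partials r_uu, r_uv, r_vv. Take dot products:
  L(u, v) = r_uu · N̂ = 0,
  M(u, v) = r_uv · N̂ = 1/sqrt(u^2 + v^2 + 1),
  N(u, v) = r_vv · N̂ = 0.
Evaluating at (u, v) = (9/2, 4):
  L = 0, M = 2*sqrt(149)/149, N = 0.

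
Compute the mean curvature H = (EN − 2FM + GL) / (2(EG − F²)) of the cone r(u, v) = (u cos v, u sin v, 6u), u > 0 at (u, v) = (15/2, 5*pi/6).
H = 2*sqrt(37)/185

With E = 37, F = 0, G = u^2, L = 0, M = 0, N = 6*sqrt(37)*u^2/(37*Abs(u)), assemble
  H = (EN − 2FM + GL) / (2(EG − F²)) = 3*sqrt(37)/(37*Abs(u)).
At (u, v) = (15/2, 5*pi/6): H = 2*sqrt(37)/185.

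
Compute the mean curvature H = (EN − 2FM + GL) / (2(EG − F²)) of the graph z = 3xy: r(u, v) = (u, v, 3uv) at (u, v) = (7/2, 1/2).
H = -189*sqrt(454)/103058

With E = 9*v^2 + 1, F = 9*u*v, G = 9*u^2 + 1, L = 0, M = 3/sqrt(9*u^2 + 9*v^2 + 1), N = 0, assemble
  H = (EN − 2FM + GL) / (2(EG − F²)) = -27*u*v/(9*u^2 + 9*v^2 + 1)^(3/2).
At (u, v) = (7/2, 1/2): H = -189*sqrt(454)/103058.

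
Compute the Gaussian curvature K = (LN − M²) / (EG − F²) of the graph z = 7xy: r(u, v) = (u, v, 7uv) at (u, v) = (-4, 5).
K = -49/4040100

Coefficients of the first fundamental form: E = 49*v^2 + 1, F = 49*u*v, G = 49*u^2 + 1.
Coefficients of the second fundamental form: L = 0, M = 7/sqrt(49*u^2 + 49*v^2 + 1), N = 0.
Assemble K = (LN − M²)/(EG − F²) = -49/(2401*u^4 + 4802*u^2*v^2 + 98*u^2 + 2401*v^4 + 98*v^2 + 1). At (u, v) = (-4, 5): K = -49/4040100.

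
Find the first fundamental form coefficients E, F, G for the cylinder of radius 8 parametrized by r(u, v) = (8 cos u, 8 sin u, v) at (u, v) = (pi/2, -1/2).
E = 64;  F = 0;  G = 1

Partials: r_u = (-8*sin(u), 8*cos(u), 0), r_v = (0, 0, 1). As functions of (u, v):
  E = r_u · r_u = 64,
  F = r_u · r_v = 0,
  G = r_v · r_v = 1.
Evaluating at (u, v) = (pi/2, -1/2): E = 64, F = 0, G = 1.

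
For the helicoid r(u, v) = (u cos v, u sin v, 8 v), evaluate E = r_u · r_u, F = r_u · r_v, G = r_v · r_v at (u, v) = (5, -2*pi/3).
E = 1;  F = 0;  G = 89

Partials: r_u = (cos(v), sin(v), 0), r_v = (-u*sin(v), u*cos(v), 8). As functions of (u, v):
  E = r_u · r_u = 1,
  F = r_u · r_v = 0,
  G = r_v · r_v = u^2 + 64.
Evaluating at (u, v) = (5, -2*pi/3): E = 1, F = 0, G = 89.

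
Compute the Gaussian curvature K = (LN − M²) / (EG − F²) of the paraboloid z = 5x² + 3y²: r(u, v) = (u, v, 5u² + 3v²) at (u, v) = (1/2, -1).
K = 15/961

Coefficients of the first fundamental form: E = 100*u^2 + 1, F = 60*u*v, G = 36*v^2 + 1.
Coefficients of the second fundamental form: L = 10/sqrt(100*u^2 + 36*v^2 + 1), M = 0, N = 6/sqrt(100*u^2 + 36*v^2 + 1).
Assemble K = (LN − M²)/(EG − F²) = 60/(10000*u^4 + 7200*u^2*v^2 + 200*u^2 + 1296*v^4 + 72*v^2 + 1). At (u, v) = (1/2, -1): K = 15/961.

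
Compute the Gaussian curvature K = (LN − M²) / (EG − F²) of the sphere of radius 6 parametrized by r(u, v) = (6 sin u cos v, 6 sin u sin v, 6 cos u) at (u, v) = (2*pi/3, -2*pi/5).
K = 1/36

Coefficients of the first fundamental form: E = 36, F = 0, G = 36*sin(u)^2.
Coefficients of the second fundamental form: L = -6*sin(u)/Abs(sin(u)), M = 0, N = -6*sin(u)^3/Abs(sin(u)).
Assemble K = (LN − M²)/(EG − F²) = 1/36. At (u, v) = (2*pi/3, -2*pi/5): K = 1/36.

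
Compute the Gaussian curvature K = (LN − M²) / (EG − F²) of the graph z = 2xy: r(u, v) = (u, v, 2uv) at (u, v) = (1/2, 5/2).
K = -4/729

Coefficients of the first fundamental form: E = 4*v^2 + 1, F = 4*u*v, G = 4*u^2 + 1.
Coefficients of the second fundamental form: L = 0, M = 2/sqrt(4*u^2 + 4*v^2 + 1), N = 0.
Assemble K = (LN − M²)/(EG − F²) = -4/(16*u^4 + 32*u^2*v^2 + 8*u^2 + 16*v^4 + 8*v^2 + 1). At (u, v) = (1/2, 5/2): K = -4/729.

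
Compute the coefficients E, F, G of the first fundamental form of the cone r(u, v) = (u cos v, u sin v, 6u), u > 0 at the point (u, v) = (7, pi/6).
E = 37;  F = 0;  G = 49

Partials: r_u = (cos(v), sin(v), 6), r_v = (-u*sin(v), u*cos(v), 0). As functions of (u, v):
  E = r_u · r_u = 37,
  F = r_u · r_v = 0,
  G = r_v · r_v = u^2.
Evaluating at (u, v) = (7, pi/6): E = 37, F = 0, G = 49.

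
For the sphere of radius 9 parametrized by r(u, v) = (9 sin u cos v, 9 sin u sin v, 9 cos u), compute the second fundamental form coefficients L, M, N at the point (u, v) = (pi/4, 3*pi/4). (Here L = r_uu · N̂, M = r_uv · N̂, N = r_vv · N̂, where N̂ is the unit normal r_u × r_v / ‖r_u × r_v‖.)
L = -9;  M = 0;  N = -9/2

Compute the unit normal N̂(u, v) = (sin(u)^2*cos(v)/Abs(sin(u)), sin(u)^2*sin(v)/Abs(sin(u)), sin(2*u)/(2*Abs(sin(u)))), and the second partials r_uu, r_uv, r_vv. Take dot products:
  L(u, v) = r_uu · N̂ = -9*sin(u)/Abs(sin(u)),
  M(u, v) = r_uv · N̂ = 0,
  N(u, v) = r_vv · N̂ = -9*sin(u)^3/Abs(sin(u)).
Evaluating at (u, v) = (pi/4, 3*pi/4):
  L = -9, M = 0, N = -9/2.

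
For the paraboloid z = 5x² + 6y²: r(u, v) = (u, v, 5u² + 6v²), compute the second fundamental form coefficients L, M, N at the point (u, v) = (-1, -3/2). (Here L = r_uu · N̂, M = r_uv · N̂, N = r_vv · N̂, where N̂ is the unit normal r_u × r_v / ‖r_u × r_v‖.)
L = 2*sqrt(17)/17;  M = 0;  N = 12*sqrt(17)/85

Compute the unit normal N̂(u, v) = (-10*u/sqrt(100*u^2 + 144*v^2 + 1), -12*v/sqrt(100*u^2 + 144*v^2 + 1), 1/sqrt(100*u^2 + 144*v^2 + 1)), and the second partials r_uu, r_uv, r_vv. Take dot products:
  L(u, v) = r_uu · N̂ = 10/sqrt(100*u^2 + 144*v^2 + 1),
  M(u, v) = r_uv · N̂ = 0,
  N(u, v) = r_vv · N̂ = 12/sqrt(100*u^2 + 144*v^2 + 1).
Evaluating at (u, v) = (-1, -3/2):
  L = 2*sqrt(17)/17, M = 0, N = 12*sqrt(17)/85.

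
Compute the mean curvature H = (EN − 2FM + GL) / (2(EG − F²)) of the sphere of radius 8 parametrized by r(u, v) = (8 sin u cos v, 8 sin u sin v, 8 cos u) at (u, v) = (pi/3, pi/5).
H = -1/8

With E = 64, F = 0, G = 64*sin(u)^2, L = -8*sin(u)/Abs(sin(u)), M = 0, N = -8*sin(u)^3/Abs(sin(u)), assemble
  H = (EN − 2FM + GL) / (2(EG − F²)) = -sin(u)/(8*Abs(sin(u))).
At (u, v) = (pi/3, pi/5): H = -1/8.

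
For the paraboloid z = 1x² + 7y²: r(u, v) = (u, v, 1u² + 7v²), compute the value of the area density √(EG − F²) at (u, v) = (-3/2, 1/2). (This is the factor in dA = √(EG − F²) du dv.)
√(EG − F²)|_{(-3/2, 1/2)} = sqrt(59)

E = 4*u^2 + 1, F = 28*u*v, G = 196*v^2 + 1, so EG − F² = 4*u^2 + 196*v^2 + 1. Taking the positive square root: √(EG − F²) = sqrt(4*u^2 + 196*v^2 + 1). At (u, v) = (-3/2, 1/2): sqrt(59).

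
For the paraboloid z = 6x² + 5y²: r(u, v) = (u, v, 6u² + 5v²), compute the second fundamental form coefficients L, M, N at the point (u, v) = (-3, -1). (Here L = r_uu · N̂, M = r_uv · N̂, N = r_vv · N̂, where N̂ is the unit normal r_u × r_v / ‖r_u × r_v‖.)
L = 12*sqrt(1397)/1397;  M = 0;  N = 10*sqrt(1397)/1397

Compute the unit normal N̂(u, v) = (-12*u/sqrt(144*u^2 + 100*v^2 + 1), -10*v/sqrt(144*u^2 + 100*v^2 + 1), 1/sqrt(144*u^2 + 100*v^2 + 1)), and the second partials r_uu, r_uv, r_vv. Take dot products:
  L(u, v) = r_uu · N̂ = 12/sqrt(144*u^2 + 100*v^2 + 1),
  M(u, v) = r_uv · N̂ = 0,
  N(u, v) = r_vv · N̂ = 10/sqrt(144*u^2 + 100*v^2 + 1).
Evaluating at (u, v) = (-3, -1):
  L = 12*sqrt(1397)/1397, M = 0, N = 10*sqrt(1397)/1397.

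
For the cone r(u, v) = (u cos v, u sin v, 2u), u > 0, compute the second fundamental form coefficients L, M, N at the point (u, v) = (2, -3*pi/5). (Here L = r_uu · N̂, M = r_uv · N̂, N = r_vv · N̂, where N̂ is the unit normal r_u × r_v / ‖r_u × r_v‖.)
L = 0;  M = 0;  N = 4*sqrt(5)/5

Compute the unit normal N̂(u, v) = (-2*sqrt(5)*u*cos(v)/(5*Abs(u)), -2*sqrt(5)*u*sin(v)/(5*Abs(u)), sqrt(5)*u/(5*Abs(u))), and the second partials r_uu, r_uv, r_vv. Take dot products:
  L(u, v) = r_uu · N̂ = 0,
  M(u, v) = r_uv · N̂ = 0,
  N(u, v) = r_vv · N̂ = 2*sqrt(5)*u^2/(5*Abs(u)).
Evaluating at (u, v) = (2, -3*pi/5):
  L = 0, M = 0, N = 4*sqrt(5)/5.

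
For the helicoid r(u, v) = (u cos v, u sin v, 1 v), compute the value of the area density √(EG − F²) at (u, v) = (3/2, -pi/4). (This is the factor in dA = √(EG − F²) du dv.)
√(EG − F²)|_{(3/2, -pi/4)} = sqrt(13)/2

E = 1, F = 0, G = u^2 + 1, so EG − F² = u^2 + 1. Taking the positive square root: √(EG − F²) = sqrt(u^2 + 1). At (u, v) = (3/2, -pi/4): sqrt(13)/2.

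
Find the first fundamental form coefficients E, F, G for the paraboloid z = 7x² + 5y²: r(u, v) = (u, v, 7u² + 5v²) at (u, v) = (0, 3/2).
E = 1;  F = 0;  G = 226

Partials: r_u = (1, 0, 14*u), r_v = (0, 1, 10*v). As functions of (u, v):
  E = r_u · r_u = 196*u^2 + 1,
  F = r_u · r_v = 140*u*v,
  G = r_v · r_v = 100*v^2 + 1.
Evaluating at (u, v) = (0, 3/2): E = 1, F = 0, G = 226.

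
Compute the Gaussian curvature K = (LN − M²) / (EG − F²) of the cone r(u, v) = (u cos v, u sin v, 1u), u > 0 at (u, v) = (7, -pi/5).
K = 0

Coefficients of the first fundamental form: E = 2, F = 0, G = u^2.
Coefficients of the second fundamental form: L = 0, M = 0, N = sqrt(2)*u^2/(2*Abs(u)).
Assemble K = (LN − M²)/(EG − F²) = 0. At (u, v) = (7, -pi/5): K = 0.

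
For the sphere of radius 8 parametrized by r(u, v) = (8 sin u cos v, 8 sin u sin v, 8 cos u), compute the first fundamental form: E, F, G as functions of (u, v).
E = 64;  F = 0;  G = 64*sin(u)^2

Compute partials: r_u = (8*cos(u)*cos(v), 8*sin(v)*cos(u), -8*sin(u)), r_v = (-8*sin(u)*sin(v), 8*sin(u)*cos(v), 0). Then
  E = r_u · r_u = 64,
  F = r_u · r_v = 0,
  G = r_v · r_v = 64*sin(u)^2.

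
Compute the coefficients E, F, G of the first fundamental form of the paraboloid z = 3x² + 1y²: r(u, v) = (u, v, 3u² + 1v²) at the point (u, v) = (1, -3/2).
E = 37;  F = -18;  G = 10

Partials: r_u = (1, 0, 6*u), r_v = (0, 1, 2*v). As functions of (u, v):
  E = r_u · r_u = 36*u^2 + 1,
  F = r_u · r_v = 12*u*v,
  G = r_v · r_v = 4*v^2 + 1.
Evaluating at (u, v) = (1, -3/2): E = 37, F = -18, G = 10.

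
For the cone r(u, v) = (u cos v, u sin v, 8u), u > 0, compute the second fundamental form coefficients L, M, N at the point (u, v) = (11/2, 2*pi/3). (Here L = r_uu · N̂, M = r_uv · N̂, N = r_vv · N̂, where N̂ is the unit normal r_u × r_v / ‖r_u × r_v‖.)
L = 0;  M = 0;  N = 44*sqrt(65)/65

Compute the unit normal N̂(u, v) = (-8*sqrt(65)*u*cos(v)/(65*Abs(u)), -8*sqrt(65)*u*sin(v)/(65*Abs(u)), sqrt(65)*u/(65*Abs(u))), and the second partials r_uu, r_uv, r_vv. Take dot products:
  L(u, v) = r_uu · N̂ = 0,
  M(u, v) = r_uv · N̂ = 0,
  N(u, v) = r_vv · N̂ = 8*sqrt(65)*u^2/(65*Abs(u)).
Evaluating at (u, v) = (11/2, 2*pi/3):
  L = 0, M = 0, N = 44*sqrt(65)/65.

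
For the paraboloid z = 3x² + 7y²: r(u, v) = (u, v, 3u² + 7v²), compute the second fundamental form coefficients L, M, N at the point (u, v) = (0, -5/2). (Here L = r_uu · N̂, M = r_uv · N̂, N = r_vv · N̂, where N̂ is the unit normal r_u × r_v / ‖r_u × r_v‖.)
L = 3*sqrt(1226)/613;  M = 0;  N = 7*sqrt(1226)/613

Compute the unit normal N̂(u, v) = (-6*u/sqrt(36*u^2 + 196*v^2 + 1), -14*v/sqrt(36*u^2 + 196*v^2 + 1), 1/sqrt(36*u^2 + 196*v^2 + 1)), and the second partials r_uu, r_uv, r_vv. Take dot products:
  L(u, v) = r_uu · N̂ = 6/sqrt(36*u^2 + 196*v^2 + 1),
  M(u, v) = r_uv · N̂ = 0,
  N(u, v) = r_vv · N̂ = 14/sqrt(36*u^2 + 196*v^2 + 1).
Evaluating at (u, v) = (0, -5/2):
  L = 3*sqrt(1226)/613, M = 0, N = 7*sqrt(1226)/613.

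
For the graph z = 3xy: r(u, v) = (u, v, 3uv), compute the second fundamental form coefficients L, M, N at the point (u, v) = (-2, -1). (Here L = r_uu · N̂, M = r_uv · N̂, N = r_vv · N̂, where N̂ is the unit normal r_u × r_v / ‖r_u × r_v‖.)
L = 0;  M = 3*sqrt(46)/46;  N = 0

Compute the unit normal N̂(u, v) = (-3*v/sqrt(9*u^2 + 9*v^2 + 1), -3*u/sqrt(9*u^2 + 9*v^2 + 1), 1/sqrt(9*u^2 + 9*v^2 + 1)), and the second partials r_uu, r_uv, r_vv. Take dot products:
  L(u, v) = r_uu · N̂ = 0,
  M(u, v) = r_uv · N̂ = 3/sqrt(9*u^2 + 9*v^2 + 1),
  N(u, v) = r_vv · N̂ = 0.
Evaluating at (u, v) = (-2, -1):
  L = 0, M = 3*sqrt(46)/46, N = 0.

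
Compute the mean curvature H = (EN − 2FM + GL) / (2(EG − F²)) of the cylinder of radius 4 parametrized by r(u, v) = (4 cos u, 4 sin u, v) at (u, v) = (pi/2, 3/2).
H = -1/8

With E = 16, F = 0, G = 1, L = -4, M = 0, N = 0, assemble
  H = (EN − 2FM + GL) / (2(EG − F²)) = -1/8.
At (u, v) = (pi/2, 3/2): H = -1/8.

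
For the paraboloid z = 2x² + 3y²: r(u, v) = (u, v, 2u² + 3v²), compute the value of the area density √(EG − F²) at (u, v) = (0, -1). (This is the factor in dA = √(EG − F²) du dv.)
√(EG − F²)|_{(0, -1)} = sqrt(37)

E = 16*u^2 + 1, F = 24*u*v, G = 36*v^2 + 1, so EG − F² = 16*u^2 + 36*v^2 + 1. Taking the positive square root: √(EG − F²) = sqrt(16*u^2 + 36*v^2 + 1). At (u, v) = (0, -1): sqrt(37).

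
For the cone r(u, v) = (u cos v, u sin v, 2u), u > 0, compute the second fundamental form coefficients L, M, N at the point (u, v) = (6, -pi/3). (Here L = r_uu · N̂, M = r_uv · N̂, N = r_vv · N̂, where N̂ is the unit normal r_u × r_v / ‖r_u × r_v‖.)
L = 0;  M = 0;  N = 12*sqrt(5)/5

Compute the unit normal N̂(u, v) = (-2*sqrt(5)*u*cos(v)/(5*Abs(u)), -2*sqrt(5)*u*sin(v)/(5*Abs(u)), sqrt(5)*u/(5*Abs(u))), and the second partials r_uu, r_uv, r_vv. Take dot products:
  L(u, v) = r_uu · N̂ = 0,
  M(u, v) = r_uv · N̂ = 0,
  N(u, v) = r_vv · N̂ = 2*sqrt(5)*u^2/(5*Abs(u)).
Evaluating at (u, v) = (6, -pi/3):
  L = 0, M = 0, N = 12*sqrt(5)/5.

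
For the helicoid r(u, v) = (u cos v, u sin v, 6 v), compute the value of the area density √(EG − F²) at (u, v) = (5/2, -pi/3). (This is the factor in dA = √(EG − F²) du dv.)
√(EG − F²)|_{(5/2, -pi/3)} = 13/2

E = 1, F = 0, G = u^2 + 36, so EG − F² = u^2 + 36. Taking the positive square root: √(EG − F²) = sqrt(u^2 + 36). At (u, v) = (5/2, -pi/3): 13/2.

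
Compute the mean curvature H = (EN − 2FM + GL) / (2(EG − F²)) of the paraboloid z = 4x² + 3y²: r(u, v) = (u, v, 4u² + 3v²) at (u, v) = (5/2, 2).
H = 1783*sqrt(545)/297025

With E = 64*u^2 + 1, F = 48*u*v, G = 36*v^2 + 1, L = 8/sqrt(64*u^2 + 36*v^2 + 1), M = 0, N = 6/sqrt(64*u^2 + 36*v^2 + 1), assemble
  H = (EN − 2FM + GL) / (2(EG − F²)) = (192*u^2 + 144*v^2 + 7)/(64*u^2 + 36*v^2 + 1)^(3/2).
At (u, v) = (5/2, 2): H = 1783*sqrt(545)/297025.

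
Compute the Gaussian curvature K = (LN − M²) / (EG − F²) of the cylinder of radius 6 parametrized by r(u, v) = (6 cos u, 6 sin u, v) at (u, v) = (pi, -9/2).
K = 0

Coefficients of the first fundamental form: E = 36, F = 0, G = 1.
Coefficients of the second fundamental form: L = -6, M = 0, N = 0.
Assemble K = (LN − M²)/(EG − F²) = 0. At (u, v) = (pi, -9/2): K = 0.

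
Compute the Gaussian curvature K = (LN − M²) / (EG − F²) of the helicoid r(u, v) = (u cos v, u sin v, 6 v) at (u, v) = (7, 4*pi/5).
K = -36/7225

Coefficients of the first fundamental form: E = 1, F = 0, G = u^2 + 36.
Coefficients of the second fundamental form: L = 0, M = -6/sqrt(u^2 + 36), N = 0.
Assemble K = (LN − M²)/(EG − F²) = -36/(u^2 + 36)^2. At (u, v) = (7, 4*pi/5): K = -36/7225.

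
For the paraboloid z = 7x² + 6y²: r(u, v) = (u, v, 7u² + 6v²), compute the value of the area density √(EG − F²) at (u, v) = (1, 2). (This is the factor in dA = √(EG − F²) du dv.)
√(EG − F²)|_{(1, 2)} = sqrt(773)

E = 196*u^2 + 1, F = 168*u*v, G = 144*v^2 + 1, so EG − F² = 196*u^2 + 144*v^2 + 1. Taking the positive square root: √(EG − F²) = sqrt(196*u^2 + 144*v^2 + 1). At (u, v) = (1, 2): sqrt(773).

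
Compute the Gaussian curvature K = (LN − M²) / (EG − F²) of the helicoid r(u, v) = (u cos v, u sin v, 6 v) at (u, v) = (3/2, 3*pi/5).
K = -64/2601

Coefficients of the first fundamental form: E = 1, F = 0, G = u^2 + 36.
Coefficients of the second fundamental form: L = 0, M = -6/sqrt(u^2 + 36), N = 0.
Assemble K = (LN − M²)/(EG − F²) = -36/(u^2 + 36)^2. At (u, v) = (3/2, 3*pi/5): K = -64/2601.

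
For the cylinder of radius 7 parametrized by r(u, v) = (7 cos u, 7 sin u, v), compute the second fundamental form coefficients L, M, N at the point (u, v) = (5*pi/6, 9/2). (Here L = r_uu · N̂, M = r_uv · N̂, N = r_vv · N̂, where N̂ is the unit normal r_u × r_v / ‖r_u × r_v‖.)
L = -7;  M = 0;  N = 0

Compute the unit normal N̂(u, v) = (cos(u), sin(u), 0), and the second partials r_uu, r_uv, r_vv. Take dot products:
  L(u, v) = r_uu · N̂ = -7,
  M(u, v) = r_uv · N̂ = 0,
  N(u, v) = r_vv · N̂ = 0.
Evaluating at (u, v) = (5*pi/6, 9/2):
  L = -7, M = 0, N = 0.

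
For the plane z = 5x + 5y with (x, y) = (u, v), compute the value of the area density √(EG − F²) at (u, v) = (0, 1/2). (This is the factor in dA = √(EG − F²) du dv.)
√(EG − F²)|_{(0, 1/2)} = sqrt(51)

E = 26, F = 25, G = 26, so EG − F² = 51. Taking the positive square root: √(EG − F²) = sqrt(51). At (u, v) = (0, 1/2): sqrt(51).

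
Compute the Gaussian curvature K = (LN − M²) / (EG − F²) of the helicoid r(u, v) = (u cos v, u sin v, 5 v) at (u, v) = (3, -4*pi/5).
K = -25/1156

Coefficients of the first fundamental form: E = 1, F = 0, G = u^2 + 25.
Coefficients of the second fundamental form: L = 0, M = -5/sqrt(u^2 + 25), N = 0.
Assemble K = (LN − M²)/(EG − F²) = -25/(u^2 + 25)^2. At (u, v) = (3, -4*pi/5): K = -25/1156.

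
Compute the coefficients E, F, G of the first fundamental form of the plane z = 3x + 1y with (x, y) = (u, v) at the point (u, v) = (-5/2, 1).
E = 10;  F = 3;  G = 2

Partials: r_u = (1, 0, 3), r_v = (0, 1, 1). As functions of (u, v):
  E = r_u · r_u = 10,
  F = r_u · r_v = 3,
  G = r_v · r_v = 2.
Evaluating at (u, v) = (-5/2, 1): E = 10, F = 3, G = 2.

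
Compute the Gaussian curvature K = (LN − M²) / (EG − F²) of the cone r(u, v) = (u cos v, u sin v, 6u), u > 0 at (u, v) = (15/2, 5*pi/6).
K = 0

Coefficients of the first fundamental form: E = 37, F = 0, G = u^2.
Coefficients of the second fundamental form: L = 0, M = 0, N = 6*sqrt(37)*u^2/(37*Abs(u)).
Assemble K = (LN − M²)/(EG − F²) = 0. At (u, v) = (15/2, 5*pi/6): K = 0.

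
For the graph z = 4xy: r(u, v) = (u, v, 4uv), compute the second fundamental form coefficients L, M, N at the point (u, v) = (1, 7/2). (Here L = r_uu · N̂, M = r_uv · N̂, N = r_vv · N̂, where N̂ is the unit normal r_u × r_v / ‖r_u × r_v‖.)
L = 0;  M = 4*sqrt(213)/213;  N = 0

Compute the unit normal N̂(u, v) = (-4*v/sqrt(16*u^2 + 16*v^2 + 1), -4*u/sqrt(16*u^2 + 16*v^2 + 1), 1/sqrt(16*u^2 + 16*v^2 + 1)), and the second partials r_uu, r_uv, r_vv. Take dot products:
  L(u, v) = r_uu · N̂ = 0,
  M(u, v) = r_uv · N̂ = 4/sqrt(16*u^2 + 16*v^2 + 1),
  N(u, v) = r_vv · N̂ = 0.
Evaluating at (u, v) = (1, 7/2):
  L = 0, M = 4*sqrt(213)/213, N = 0.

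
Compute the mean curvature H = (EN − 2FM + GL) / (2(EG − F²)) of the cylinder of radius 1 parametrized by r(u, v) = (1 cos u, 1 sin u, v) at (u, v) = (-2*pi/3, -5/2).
H = -1/2

With E = 1, F = 0, G = 1, L = -1, M = 0, N = 0, assemble
  H = (EN − 2FM + GL) / (2(EG − F²)) = -1/2.
At (u, v) = (-2*pi/3, -5/2): H = -1/2.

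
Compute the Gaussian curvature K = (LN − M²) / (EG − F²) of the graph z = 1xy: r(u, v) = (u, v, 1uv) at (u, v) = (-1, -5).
K = -1/729

Coefficients of the first fundamental form: E = v^2 + 1, F = u*v, G = u^2 + 1.
Coefficients of the second fundamental form: L = 0, M = 1/sqrt(u^2 + v^2 + 1), N = 0.
Assemble K = (LN − M²)/(EG − F²) = 1/((u^2*v^2 - (u^2 + 1)*(v^2 + 1))*(u^2 + v^2 + 1)). At (u, v) = (-1, -5): K = -1/729.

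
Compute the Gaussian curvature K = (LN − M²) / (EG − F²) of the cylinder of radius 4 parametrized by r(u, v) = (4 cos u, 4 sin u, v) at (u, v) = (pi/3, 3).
K = 0

Coefficients of the first fundamental form: E = 16, F = 0, G = 1.
Coefficients of the second fundamental form: L = -4, M = 0, N = 0.
Assemble K = (LN − M²)/(EG − F²) = 0. At (u, v) = (pi/3, 3): K = 0.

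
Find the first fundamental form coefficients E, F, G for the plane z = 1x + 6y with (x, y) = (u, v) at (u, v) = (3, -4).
E = 2;  F = 6;  G = 37

Partials: r_u = (1, 0, 1), r_v = (0, 1, 6). As functions of (u, v):
  E = r_u · r_u = 2,
  F = r_u · r_v = 6,
  G = r_v · r_v = 37.
Evaluating at (u, v) = (3, -4): E = 2, F = 6, G = 37.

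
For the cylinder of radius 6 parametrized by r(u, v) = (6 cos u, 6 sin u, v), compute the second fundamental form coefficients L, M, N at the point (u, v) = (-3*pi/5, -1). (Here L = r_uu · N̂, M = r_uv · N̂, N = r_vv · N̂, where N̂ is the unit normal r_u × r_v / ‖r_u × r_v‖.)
L = -6;  M = 0;  N = 0

Compute the unit normal N̂(u, v) = (cos(u), sin(u), 0), and the second partials r_uu, r_uv, r_vv. Take dot products:
  L(u, v) = r_uu · N̂ = -6,
  M(u, v) = r_uv · N̂ = 0,
  N(u, v) = r_vv · N̂ = 0.
Evaluating at (u, v) = (-3*pi/5, -1):
  L = -6, M = 0, N = 0.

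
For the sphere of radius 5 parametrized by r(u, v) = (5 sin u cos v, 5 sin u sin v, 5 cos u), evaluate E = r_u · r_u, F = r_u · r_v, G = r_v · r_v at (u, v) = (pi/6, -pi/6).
E = 25;  F = 0;  G = 25/4

Partials: r_u = (5*cos(u)*cos(v), 5*sin(v)*cos(u), -5*sin(u)), r_v = (-5*sin(u)*sin(v), 5*sin(u)*cos(v), 0). As functions of (u, v):
  E = r_u · r_u = 25,
  F = r_u · r_v = 0,
  G = r_v · r_v = 25*sin(u)^2.
Evaluating at (u, v) = (pi/6, -pi/6): E = 25, F = 0, G = 25/4.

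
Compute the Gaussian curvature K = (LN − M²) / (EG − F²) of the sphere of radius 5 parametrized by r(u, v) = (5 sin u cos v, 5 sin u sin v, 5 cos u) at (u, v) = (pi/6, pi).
K = 1/25

Coefficients of the first fundamental form: E = 25, F = 0, G = 25*sin(u)^2.
Coefficients of the second fundamental form: L = -5*sin(u)/Abs(sin(u)), M = 0, N = -5*sin(u)^3/Abs(sin(u)).
Assemble K = (LN − M²)/(EG − F²) = 1/25. At (u, v) = (pi/6, pi): K = 1/25.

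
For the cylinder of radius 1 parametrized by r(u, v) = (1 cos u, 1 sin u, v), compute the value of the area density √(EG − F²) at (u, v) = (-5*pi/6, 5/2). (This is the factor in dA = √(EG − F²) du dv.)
√(EG − F²)|_{(-5*pi/6, 5/2)} = 1

E = 1, F = 0, G = 1, so EG − F² = 1. Taking the positive square root: √(EG − F²) = 1. At (u, v) = (-5*pi/6, 5/2): 1.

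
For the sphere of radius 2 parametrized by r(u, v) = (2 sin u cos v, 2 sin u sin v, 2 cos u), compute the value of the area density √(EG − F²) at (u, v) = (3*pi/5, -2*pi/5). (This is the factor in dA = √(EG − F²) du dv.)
√(EG − F²)|_{(3*pi/5, -2*pi/5)} = sqrt(2*sqrt(5) + 10)

E = 4, F = 0, G = 4*sin(u)^2, so EG − F² = 16*sin(u)^2. Taking the positive square root: √(EG − F²) = 4*Abs(sin(u)). At (u, v) = (3*pi/5, -2*pi/5): sqrt(2*sqrt(5) + 10).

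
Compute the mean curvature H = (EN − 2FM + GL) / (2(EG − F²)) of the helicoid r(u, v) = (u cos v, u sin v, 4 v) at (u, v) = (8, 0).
H = 0

With E = 1, F = 0, G = u^2 + 16, L = 0, M = -4/sqrt(u^2 + 16), N = 0, assemble
  H = (EN − 2FM + GL) / (2(EG − F²)) = 0.
At (u, v) = (8, 0): H = 0.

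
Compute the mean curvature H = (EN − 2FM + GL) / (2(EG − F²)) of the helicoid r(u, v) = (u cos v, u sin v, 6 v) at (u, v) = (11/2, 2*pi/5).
H = 0

With E = 1, F = 0, G = u^2 + 36, L = 0, M = -6/sqrt(u^2 + 36), N = 0, assemble
  H = (EN − 2FM + GL) / (2(EG − F²)) = 0.
At (u, v) = (11/2, 2*pi/5): H = 0.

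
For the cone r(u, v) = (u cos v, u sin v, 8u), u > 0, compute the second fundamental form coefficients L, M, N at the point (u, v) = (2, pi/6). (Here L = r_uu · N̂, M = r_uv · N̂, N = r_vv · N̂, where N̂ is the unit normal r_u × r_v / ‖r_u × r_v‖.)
L = 0;  M = 0;  N = 16*sqrt(65)/65

Compute the unit normal N̂(u, v) = (-8*sqrt(65)*u*cos(v)/(65*Abs(u)), -8*sqrt(65)*u*sin(v)/(65*Abs(u)), sqrt(65)*u/(65*Abs(u))), and the second partials r_uu, r_uv, r_vv. Take dot products:
  L(u, v) = r_uu · N̂ = 0,
  M(u, v) = r_uv · N̂ = 0,
  N(u, v) = r_vv · N̂ = 8*sqrt(65)*u^2/(65*Abs(u)).
Evaluating at (u, v) = (2, pi/6):
  L = 0, M = 0, N = 16*sqrt(65)/65.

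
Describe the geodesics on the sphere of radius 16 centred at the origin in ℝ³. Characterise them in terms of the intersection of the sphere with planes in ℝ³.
Geodesics on the sphere of radius 16 are great circles — circles of radius 16 obtained as the intersection of the sphere with planes through the origin (the centre of the sphere).

A curve α(t) of nonzero constant speed on the sphere of radius 16 is a geodesic iff its acceleration α̈ is everywhere normal to the surface, i.e. parallel to the radial vector α(t). Then d/dt(α × α̇) = α̇ × α̇ + α × α̈ = 0, so α × α̇ is a constant vector n ≠ 0 and α(t) · n = 0 for all t: α lies in the plane through the origin with normal n. The intersection of that plane with the sphere is a circle of radius 16 (a great circle). Conversely, a great circle traversed at constant speed has centripetal acceleration pointing at the origin, hence normal to the sphere, so every great circle is a geodesic.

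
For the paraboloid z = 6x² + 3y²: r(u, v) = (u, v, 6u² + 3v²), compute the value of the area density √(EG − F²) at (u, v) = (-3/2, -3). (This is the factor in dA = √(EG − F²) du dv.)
√(EG − F²)|_{(-3/2, -3)} = sqrt(649)

E = 144*u^2 + 1, F = 72*u*v, G = 36*v^2 + 1, so EG − F² = 144*u^2 + 36*v^2 + 1. Taking the positive square root: √(EG − F²) = sqrt(144*u^2 + 36*v^2 + 1). At (u, v) = (-3/2, -3): sqrt(649).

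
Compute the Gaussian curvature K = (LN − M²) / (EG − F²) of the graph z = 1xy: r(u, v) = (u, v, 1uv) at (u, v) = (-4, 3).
K = -1/676

Coefficients of the first fundamental form: E = v^2 + 1, F = u*v, G = u^2 + 1.
Coefficients of the second fundamental form: L = 0, M = 1/sqrt(u^2 + v^2 + 1), N = 0.
Assemble K = (LN − M²)/(EG − F²) = 1/((u^2*v^2 - (u^2 + 1)*(v^2 + 1))*(u^2 + v^2 + 1)). At (u, v) = (-4, 3): K = -1/676.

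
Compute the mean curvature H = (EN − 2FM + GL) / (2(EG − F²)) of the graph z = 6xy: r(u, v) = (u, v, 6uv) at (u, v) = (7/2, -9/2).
H = 3402*sqrt(1171)/1371241

With E = 36*v^2 + 1, F = 36*u*v, G = 36*u^2 + 1, L = 0, M = 6/sqrt(36*u^2 + 36*v^2 + 1), N = 0, assemble
  H = (EN − 2FM + GL) / (2(EG − F²)) = -216*u*v/(36*u^2 + 36*v^2 + 1)^(3/2).
At (u, v) = (7/2, -9/2): H = 3402*sqrt(1171)/1371241.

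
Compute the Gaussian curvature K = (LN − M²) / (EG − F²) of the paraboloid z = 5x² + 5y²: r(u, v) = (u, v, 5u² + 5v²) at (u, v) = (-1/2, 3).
K = 25/214369

Coefficients of the first fundamental form: E = 100*u^2 + 1, F = 100*u*v, G = 100*v^2 + 1.
Coefficients of the second fundamental form: L = 10/sqrt(100*u^2 + 100*v^2 + 1), M = 0, N = 10/sqrt(100*u^2 + 100*v^2 + 1).
Assemble K = (LN − M²)/(EG − F²) = 100/(10000*u^4 + 20000*u^2*v^2 + 200*u^2 + 10000*v^4 + 200*v^2 + 1). At (u, v) = (-1/2, 3): K = 25/214369.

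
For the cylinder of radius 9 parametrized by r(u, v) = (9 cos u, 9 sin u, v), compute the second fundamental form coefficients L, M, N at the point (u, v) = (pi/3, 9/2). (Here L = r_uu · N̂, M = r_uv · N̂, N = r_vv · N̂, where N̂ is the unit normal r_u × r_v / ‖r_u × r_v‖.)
L = -9;  M = 0;  N = 0

Compute the unit normal N̂(u, v) = (cos(u), sin(u), 0), and the second partials r_uu, r_uv, r_vv. Take dot products:
  L(u, v) = r_uu · N̂ = -9,
  M(u, v) = r_uv · N̂ = 0,
  N(u, v) = r_vv · N̂ = 0.
Evaluating at (u, v) = (pi/3, 9/2):
  L = -9, M = 0, N = 0.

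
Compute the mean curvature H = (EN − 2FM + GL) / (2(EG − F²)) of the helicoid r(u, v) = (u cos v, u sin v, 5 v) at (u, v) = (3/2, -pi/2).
H = 0

With E = 1, F = 0, G = u^2 + 25, L = 0, M = -5/sqrt(u^2 + 25), N = 0, assemble
  H = (EN − 2FM + GL) / (2(EG − F²)) = 0.
At (u, v) = (3/2, -pi/2): H = 0.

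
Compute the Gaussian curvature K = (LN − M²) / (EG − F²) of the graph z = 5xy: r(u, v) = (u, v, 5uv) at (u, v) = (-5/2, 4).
K = -400/4968441

Coefficients of the first fundamental form: E = 25*v^2 + 1, F = 25*u*v, G = 25*u^2 + 1.
Coefficients of the second fundamental form: L = 0, M = 5/sqrt(25*u^2 + 25*v^2 + 1), N = 0.
Assemble K = (LN − M²)/(EG − F²) = -25/(625*u^4 + 1250*u^2*v^2 + 50*u^2 + 625*v^4 + 50*v^2 + 1). At (u, v) = (-5/2, 4): K = -400/4968441.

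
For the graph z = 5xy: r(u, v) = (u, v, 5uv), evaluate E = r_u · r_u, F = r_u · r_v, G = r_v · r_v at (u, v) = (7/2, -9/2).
E = 2029/4;  F = -1575/4;  G = 1229/4

Partials: r_u = (1, 0, 5*v), r_v = (0, 1, 5*u). As functions of (u, v):
  E = r_u · r_u = 25*v^2 + 1,
  F = r_u · r_v = 25*u*v,
  G = r_v · r_v = 25*u^2 + 1.
Evaluating at (u, v) = (7/2, -9/2): E = 2029/4, F = -1575/4, G = 1229/4.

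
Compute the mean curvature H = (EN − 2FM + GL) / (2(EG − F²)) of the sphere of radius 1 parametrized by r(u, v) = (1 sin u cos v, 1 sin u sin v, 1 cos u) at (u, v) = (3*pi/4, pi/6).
H = -1

With E = 1, F = 0, G = sin(u)^2, L = -sin(u)/Abs(sin(u)), M = 0, N = -sin(u)^3/Abs(sin(u)), assemble
  H = (EN − 2FM + GL) / (2(EG − F²)) = -sin(u)/Abs(sin(u)).
At (u, v) = (3*pi/4, pi/6): H = -1.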